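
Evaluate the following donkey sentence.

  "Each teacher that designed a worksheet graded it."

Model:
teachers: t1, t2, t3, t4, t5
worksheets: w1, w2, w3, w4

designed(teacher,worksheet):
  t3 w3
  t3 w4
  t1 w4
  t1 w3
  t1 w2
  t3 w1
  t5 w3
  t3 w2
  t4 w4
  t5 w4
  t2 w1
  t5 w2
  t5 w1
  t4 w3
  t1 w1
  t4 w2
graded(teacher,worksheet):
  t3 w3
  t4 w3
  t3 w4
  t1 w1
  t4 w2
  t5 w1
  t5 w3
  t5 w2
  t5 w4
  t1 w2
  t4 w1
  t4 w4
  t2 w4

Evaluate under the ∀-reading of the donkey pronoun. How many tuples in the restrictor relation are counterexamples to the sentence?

5

"it" takes "a worksheet" as antecedent — a donkey pronoun bound across the clause boundary.
Strong reading: for every (t,w) with designed(t,w), graded(t,w).
Restrictor pairs: (t1,w1) ✓  (t1,w2) ✓  (t1,w3) ✗  (t1,w4) ✗  (t2,w1) ✗  (t3,w1) ✗  (t3,w2) ✗  (t3,w3) ✓  (t3,w4) ✓  (t4,w2) ✓  (t4,w3) ✓  (t4,w4) ✓  (t5,w1) ✓  (t5,w2) ✓  (t5,w3) ✓  (t5,w4) ✓
Counterexamples (restrictor pairs failing the scope): 5.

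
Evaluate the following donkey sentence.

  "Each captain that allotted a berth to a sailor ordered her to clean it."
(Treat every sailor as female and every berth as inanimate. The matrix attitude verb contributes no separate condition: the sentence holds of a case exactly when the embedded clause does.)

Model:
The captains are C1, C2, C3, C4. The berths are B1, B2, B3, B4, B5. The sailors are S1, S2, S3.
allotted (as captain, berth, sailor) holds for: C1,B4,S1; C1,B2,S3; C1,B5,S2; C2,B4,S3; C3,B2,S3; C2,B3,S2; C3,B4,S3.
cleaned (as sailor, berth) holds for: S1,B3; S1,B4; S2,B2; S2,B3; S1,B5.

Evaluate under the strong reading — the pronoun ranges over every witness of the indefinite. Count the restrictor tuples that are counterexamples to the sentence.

"her" takes "a sailor" as antecedent and "it" takes "a berth"; both are donkey pronouns co-varying with the restrictor.
Strong reading: for every (c,b,s) with allotted(c,b,s), cleaned(s,b).
Restrictor triples: (C1,B2,S3)→cleaned(S3,B2) ✗  (C1,B4,S1)→cleaned(S1,B4) ✓  (C1,B5,S2)→cleaned(S2,B5) ✗  (C2,B3,S2)→cleaned(S2,B3) ✓  (C2,B4,S3)→cleaned(S3,B4) ✗  (C3,B2,S3)→cleaned(S3,B2) ✗  (C3,B4,S3)→cleaned(S3,B4) ✗
Counterexamples (restrictor triples failing the scope): 5.

5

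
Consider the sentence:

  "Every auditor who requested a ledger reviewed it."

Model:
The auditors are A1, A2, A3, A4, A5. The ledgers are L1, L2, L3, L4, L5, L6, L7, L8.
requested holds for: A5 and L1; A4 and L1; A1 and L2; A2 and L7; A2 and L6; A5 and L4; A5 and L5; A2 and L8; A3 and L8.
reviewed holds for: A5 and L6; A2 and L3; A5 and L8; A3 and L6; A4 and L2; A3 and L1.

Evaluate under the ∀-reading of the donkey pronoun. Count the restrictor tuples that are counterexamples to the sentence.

9

"it" takes "a ledger" as antecedent — a donkey pronoun bound across the clause boundary.
Strong reading: for every (a,l) with requested(a,l), reviewed(a,l).
Restrictor pairs: (A1,L2) ✗  (A2,L6) ✗  (A2,L7) ✗  (A2,L8) ✗  (A3,L8) ✗  (A4,L1) ✗  (A5,L1) ✗  (A5,L4) ✗  (A5,L5) ✗
Counterexamples (restrictor pairs failing the scope): 9.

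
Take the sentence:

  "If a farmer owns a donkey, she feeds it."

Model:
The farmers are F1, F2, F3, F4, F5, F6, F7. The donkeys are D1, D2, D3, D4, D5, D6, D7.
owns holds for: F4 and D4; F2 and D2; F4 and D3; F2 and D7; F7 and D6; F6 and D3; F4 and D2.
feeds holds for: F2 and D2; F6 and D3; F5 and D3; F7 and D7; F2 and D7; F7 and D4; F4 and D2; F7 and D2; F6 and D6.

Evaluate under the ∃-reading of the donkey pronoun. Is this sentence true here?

False

"it" takes "a donkey" as antecedent — a donkey pronoun bound across the clause boundary.
Weak reading: every farmer f with some owns-donkey has at least one owns-donkey d such that feeds(f,d).
Per farmer: F2:✓  F4:✓  F6:✓  F7:✗
F7 has no witness among its owns-donkeys.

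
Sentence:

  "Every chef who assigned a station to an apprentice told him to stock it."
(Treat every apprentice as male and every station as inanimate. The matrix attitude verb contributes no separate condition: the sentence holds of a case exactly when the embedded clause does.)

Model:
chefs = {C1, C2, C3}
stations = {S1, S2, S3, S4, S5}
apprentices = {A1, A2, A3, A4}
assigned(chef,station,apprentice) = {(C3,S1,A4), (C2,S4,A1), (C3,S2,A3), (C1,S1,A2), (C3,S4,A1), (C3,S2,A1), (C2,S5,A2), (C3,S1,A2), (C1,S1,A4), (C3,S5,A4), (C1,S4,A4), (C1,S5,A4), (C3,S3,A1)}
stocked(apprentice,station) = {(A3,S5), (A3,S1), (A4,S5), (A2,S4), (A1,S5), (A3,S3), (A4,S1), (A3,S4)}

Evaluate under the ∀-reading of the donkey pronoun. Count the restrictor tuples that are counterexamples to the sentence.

9

"him" takes "an apprentice" as antecedent and "it" takes "a station"; both are donkey pronouns co-varying with the restrictor.
Strong reading: for every (c,s,a) with assigned(c,s,a), stocked(a,s).
Restrictor triples: (C1,S1,A2)→stocked(A2,S1) ✗  (C1,S1,A4)→stocked(A4,S1) ✓  (C1,S4,A4)→stocked(A4,S4) ✗  (C1,S5,A4)→stocked(A4,S5) ✓  (C2,S4,A1)→stocked(A1,S4) ✗  (C2,S5,A2)→stocked(A2,S5) ✗  (C3,S1,A2)→stocked(A2,S1) ✗  (C3,S1,A4)→stocked(A4,S1) ✓  (C3,S2,A1)→stocked(A1,S2) ✗  (C3,S2,A3)→stocked(A3,S2) ✗  (C3,S3,A1)→stocked(A1,S3) ✗  (C3,S4,A1)→stocked(A1,S4) ✗  (C3,S5,A4)→stocked(A4,S5) ✓
Counterexamples (restrictor triples failing the scope): 9.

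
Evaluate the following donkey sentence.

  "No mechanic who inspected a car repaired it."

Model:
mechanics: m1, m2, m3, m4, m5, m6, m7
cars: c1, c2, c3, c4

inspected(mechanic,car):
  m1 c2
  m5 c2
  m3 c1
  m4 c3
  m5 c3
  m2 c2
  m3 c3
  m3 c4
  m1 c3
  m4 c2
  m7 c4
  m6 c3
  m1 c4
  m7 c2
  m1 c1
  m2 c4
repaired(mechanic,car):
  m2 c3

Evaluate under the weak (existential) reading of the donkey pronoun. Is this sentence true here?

True

"it" takes "a car" as antecedent — a donkey pronoun bound across the clause boundary.
Truth condition: for no (m,c) with inspected(m,c) does repaired(m,c) hold.
Restrictor pairs — does the scope hold? (m1,c1):fails  (m1,c2):fails  (m1,c3):fails  (m1,c4):fails  (m2,c2):fails  (m2,c4):fails  (m3,c1):fails  (m3,c3):fails  (m3,c4):fails  (m4,c2):fails  (m4,c3):fails  (m5,c2):fails  (m5,c3):fails  (m6,c3):fails  (m7,c2):fails  (m7,c4):fails
Scope holds for no restrictor pair, so the sentence is true.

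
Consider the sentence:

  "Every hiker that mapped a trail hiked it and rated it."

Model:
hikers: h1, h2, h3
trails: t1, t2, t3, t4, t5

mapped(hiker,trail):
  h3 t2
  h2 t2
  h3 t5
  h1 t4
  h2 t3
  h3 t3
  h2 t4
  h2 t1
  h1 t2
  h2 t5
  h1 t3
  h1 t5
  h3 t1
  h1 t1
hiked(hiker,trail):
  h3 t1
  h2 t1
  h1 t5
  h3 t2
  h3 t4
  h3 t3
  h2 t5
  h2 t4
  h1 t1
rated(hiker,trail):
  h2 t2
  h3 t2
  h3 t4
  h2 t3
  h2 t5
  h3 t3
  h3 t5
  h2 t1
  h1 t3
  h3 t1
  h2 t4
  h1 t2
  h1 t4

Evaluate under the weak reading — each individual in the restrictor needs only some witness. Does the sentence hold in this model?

False

"it" takes "a trail" as antecedent — a donkey pronoun bound across the clause boundary.
Weak reading: every hiker h with some mapped-trail has at least one mapped-trail t such that hiked(h,t) ∧ rated(h,t).
Per hiker: h1:✗  h2:✓  h3:✓
h1 has no witness among its mapped-trails.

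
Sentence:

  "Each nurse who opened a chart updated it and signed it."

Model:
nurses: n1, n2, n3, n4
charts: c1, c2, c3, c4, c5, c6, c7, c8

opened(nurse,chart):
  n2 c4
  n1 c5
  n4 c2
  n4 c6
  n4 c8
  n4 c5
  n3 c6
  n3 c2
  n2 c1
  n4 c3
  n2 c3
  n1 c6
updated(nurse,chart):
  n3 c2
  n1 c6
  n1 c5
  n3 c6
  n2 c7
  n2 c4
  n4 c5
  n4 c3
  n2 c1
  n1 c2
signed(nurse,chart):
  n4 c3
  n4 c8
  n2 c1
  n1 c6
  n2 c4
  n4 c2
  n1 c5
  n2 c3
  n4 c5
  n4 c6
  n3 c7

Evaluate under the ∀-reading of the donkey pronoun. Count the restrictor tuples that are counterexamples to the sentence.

"it" takes "a chart" as antecedent — a donkey pronoun bound across the clause boundary.
Strong reading: for every (n,c) with opened(n,c), updated(n,c) ∧ signed(n,c).
Restrictor pairs: (n1,c5) ✓  (n1,c6) ✓  (n2,c1) ✓  (n2,c3) ✗  (n2,c4) ✓  (n3,c2) ✗  (n3,c6) ✗  (n4,c2) ✗  (n4,c3) ✓  (n4,c5) ✓  (n4,c6) ✗  (n4,c8) ✗
Counterexamples (restrictor pairs failing the scope): 6.

6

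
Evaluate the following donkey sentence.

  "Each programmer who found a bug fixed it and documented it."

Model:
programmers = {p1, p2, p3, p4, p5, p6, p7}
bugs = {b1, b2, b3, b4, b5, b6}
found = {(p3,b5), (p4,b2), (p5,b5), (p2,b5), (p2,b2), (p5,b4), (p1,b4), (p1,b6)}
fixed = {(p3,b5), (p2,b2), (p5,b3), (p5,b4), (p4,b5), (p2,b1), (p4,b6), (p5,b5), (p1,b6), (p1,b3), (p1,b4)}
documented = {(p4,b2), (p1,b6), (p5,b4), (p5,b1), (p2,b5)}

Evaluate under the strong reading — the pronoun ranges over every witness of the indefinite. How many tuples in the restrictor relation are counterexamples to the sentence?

6

"it" takes "a bug" as antecedent — a donkey pronoun bound across the clause boundary.
Strong reading: for every (p,b) with found(p,b), fixed(p,b) ∧ documented(p,b).
Restrictor pairs: (p1,b4) ✗  (p1,b6) ✓  (p2,b2) ✗  (p2,b5) ✗  (p3,b5) ✗  (p4,b2) ✗  (p5,b4) ✓  (p5,b5) ✗
Counterexamples (restrictor pairs failing the scope): 6.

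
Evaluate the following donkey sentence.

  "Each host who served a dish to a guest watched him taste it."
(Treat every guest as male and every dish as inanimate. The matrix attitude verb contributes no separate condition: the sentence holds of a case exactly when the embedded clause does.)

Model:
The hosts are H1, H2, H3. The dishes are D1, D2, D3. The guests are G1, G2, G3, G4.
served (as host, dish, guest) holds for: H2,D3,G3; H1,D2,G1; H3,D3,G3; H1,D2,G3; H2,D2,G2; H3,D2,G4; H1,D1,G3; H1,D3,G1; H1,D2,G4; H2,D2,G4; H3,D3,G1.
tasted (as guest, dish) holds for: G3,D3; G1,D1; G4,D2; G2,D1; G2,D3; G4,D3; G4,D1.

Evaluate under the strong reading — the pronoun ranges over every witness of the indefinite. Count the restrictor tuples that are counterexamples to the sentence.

"him" takes "a guest" as antecedent and "it" takes "a dish"; both are donkey pronouns co-varying with the restrictor.
Strong reading: for every (h,d,g) with served(h,d,g), tasted(g,d).
Restrictor triples: (H1,D1,G3)→tasted(G3,D1) ✗  (H1,D2,G1)→tasted(G1,D2) ✗  (H1,D2,G3)→tasted(G3,D2) ✗  (H1,D2,G4)→tasted(G4,D2) ✓  (H1,D3,G1)→tasted(G1,D3) ✗  (H2,D2,G2)→tasted(G2,D2) ✗  (H2,D2,G4)→tasted(G4,D2) ✓  (H2,D3,G3)→tasted(G3,D3) ✓  (H3,D2,G4)→tasted(G4,D2) ✓  (H3,D3,G1)→tasted(G1,D3) ✗  (H3,D3,G3)→tasted(G3,D3) ✓
Counterexamples (restrictor triples failing the scope): 6.

6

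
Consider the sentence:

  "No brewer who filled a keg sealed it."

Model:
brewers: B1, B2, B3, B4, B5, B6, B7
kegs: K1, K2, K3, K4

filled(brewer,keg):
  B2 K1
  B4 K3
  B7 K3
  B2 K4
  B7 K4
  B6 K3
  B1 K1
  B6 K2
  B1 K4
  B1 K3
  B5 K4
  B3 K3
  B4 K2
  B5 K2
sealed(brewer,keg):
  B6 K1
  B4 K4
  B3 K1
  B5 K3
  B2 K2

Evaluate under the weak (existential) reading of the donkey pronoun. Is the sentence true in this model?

True

"it" takes "a keg" as antecedent — a donkey pronoun bound across the clause boundary.
Truth condition: for no (b,k) with filled(b,k) does sealed(b,k) hold.
Restrictor pairs — does the scope hold? (B1,K1):fails  (B1,K3):fails  (B1,K4):fails  (B2,K1):fails  (B2,K4):fails  (B3,K3):fails  (B4,K2):fails  (B4,K3):fails  (B5,K2):fails  (B5,K4):fails  (B6,K2):fails  (B6,K3):fails  (B7,K3):fails  (B7,K4):fails
Scope holds for no restrictor pair, so the sentence is true.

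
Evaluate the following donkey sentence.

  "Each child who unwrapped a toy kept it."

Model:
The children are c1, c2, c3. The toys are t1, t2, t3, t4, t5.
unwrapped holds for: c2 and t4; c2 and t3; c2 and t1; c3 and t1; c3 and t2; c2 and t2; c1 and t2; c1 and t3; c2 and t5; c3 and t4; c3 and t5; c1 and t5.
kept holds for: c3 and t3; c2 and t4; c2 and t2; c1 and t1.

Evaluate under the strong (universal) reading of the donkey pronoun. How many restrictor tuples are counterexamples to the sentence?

10

"it" takes "a toy" as antecedent — a donkey pronoun bound across the clause boundary.
Strong reading: for every (c,t) with unwrapped(c,t), kept(c,t).
Restrictor pairs: (c1,t2) ✗  (c1,t3) ✗  (c1,t5) ✗  (c2,t1) ✗  (c2,t2) ✓  (c2,t3) ✗  (c2,t4) ✓  (c2,t5) ✗  (c3,t1) ✗  (c3,t2) ✗  (c3,t4) ✗  (c3,t5) ✗
Counterexamples (restrictor pairs failing the scope): 10.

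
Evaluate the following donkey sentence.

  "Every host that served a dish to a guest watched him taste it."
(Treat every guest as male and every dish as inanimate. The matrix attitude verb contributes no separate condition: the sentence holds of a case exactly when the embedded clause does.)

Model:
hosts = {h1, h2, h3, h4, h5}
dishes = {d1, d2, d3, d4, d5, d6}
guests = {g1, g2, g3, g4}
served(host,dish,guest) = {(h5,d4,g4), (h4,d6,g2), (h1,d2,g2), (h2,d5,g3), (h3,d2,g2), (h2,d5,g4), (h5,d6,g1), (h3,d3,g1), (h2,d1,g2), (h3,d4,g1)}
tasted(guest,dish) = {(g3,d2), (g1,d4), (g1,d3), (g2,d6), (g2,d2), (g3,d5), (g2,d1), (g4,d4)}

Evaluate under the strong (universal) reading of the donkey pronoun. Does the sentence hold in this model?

"him" takes "a guest" as antecedent and "it" takes "a dish"; both are donkey pronouns co-varying with the restrictor.
Strong reading: for every (h,d,g) with served(h,d,g), tasted(g,d).
Restrictor triples: (h1,d2,g2)→tasted(g2,d2) ✓  (h2,d1,g2)→tasted(g2,d1) ✓  (h2,d5,g3)→tasted(g3,d5) ✓  (h2,d5,g4)→tasted(g4,d5) ✗  (h3,d2,g2)→tasted(g2,d2) ✓  (h3,d3,g1)→tasted(g1,d3) ✓  (h3,d4,g1)→tasted(g1,d4) ✓  (h4,d6,g2)→tasted(g2,d6) ✓  (h5,d4,g4)→tasted(g4,d4) ✓  (h5,d6,g1)→tasted(g1,d6) ✗
Counterexample: (h2,d5,g4) — tasted(g4,d5) does not hold.

False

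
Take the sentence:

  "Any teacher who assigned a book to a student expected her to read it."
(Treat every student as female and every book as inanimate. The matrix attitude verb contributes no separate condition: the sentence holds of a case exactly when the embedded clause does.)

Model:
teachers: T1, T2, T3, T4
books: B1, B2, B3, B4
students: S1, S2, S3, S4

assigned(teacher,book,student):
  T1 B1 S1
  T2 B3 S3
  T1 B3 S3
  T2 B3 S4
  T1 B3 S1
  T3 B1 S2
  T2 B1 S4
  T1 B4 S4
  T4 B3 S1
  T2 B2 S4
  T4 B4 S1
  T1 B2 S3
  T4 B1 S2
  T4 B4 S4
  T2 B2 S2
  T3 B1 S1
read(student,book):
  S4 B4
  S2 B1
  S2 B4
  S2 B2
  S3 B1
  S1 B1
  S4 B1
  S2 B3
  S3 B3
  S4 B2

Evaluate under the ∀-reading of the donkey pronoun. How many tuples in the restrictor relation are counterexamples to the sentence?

5

"her" takes "a student" as antecedent and "it" takes "a book"; both are donkey pronouns co-varying with the restrictor.
Strong reading: for every (t,b,s) with assigned(t,b,s), read(s,b).
Restrictor triples: (T1,B1,S1)→read(S1,B1) ✓  (T1,B2,S3)→read(S3,B2) ✗  (T1,B3,S1)→read(S1,B3) ✗  (T1,B3,S3)→read(S3,B3) ✓  (T1,B4,S4)→read(S4,B4) ✓  (T2,B1,S4)→read(S4,B1) ✓  (T2,B2,S2)→read(S2,B2) ✓  (T2,B2,S4)→read(S4,B2) ✓  (T2,B3,S3)→read(S3,B3) ✓  (T2,B3,S4)→read(S4,B3) ✗  (T3,B1,S1)→read(S1,B1) ✓  (T3,B1,S2)→read(S2,B1) ✓  (T4,B1,S2)→read(S2,B1) ✓  (T4,B3,S1)→read(S1,B3) ✗  (T4,B4,S1)→read(S1,B4) ✗  (T4,B4,S4)→read(S4,B4) ✓
Counterexamples (restrictor triples failing the scope): 5.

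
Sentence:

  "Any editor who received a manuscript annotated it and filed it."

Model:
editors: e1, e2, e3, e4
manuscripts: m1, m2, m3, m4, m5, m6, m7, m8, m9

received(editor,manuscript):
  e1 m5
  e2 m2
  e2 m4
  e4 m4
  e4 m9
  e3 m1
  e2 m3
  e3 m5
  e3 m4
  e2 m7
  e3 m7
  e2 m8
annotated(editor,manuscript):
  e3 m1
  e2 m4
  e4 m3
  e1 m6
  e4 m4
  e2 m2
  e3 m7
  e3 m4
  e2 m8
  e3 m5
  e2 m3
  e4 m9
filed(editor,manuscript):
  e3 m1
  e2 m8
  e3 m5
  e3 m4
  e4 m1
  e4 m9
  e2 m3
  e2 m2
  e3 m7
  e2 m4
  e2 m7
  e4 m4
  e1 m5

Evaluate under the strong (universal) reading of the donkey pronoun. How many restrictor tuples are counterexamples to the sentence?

"it" takes "a manuscript" as antecedent — a donkey pronoun bound across the clause boundary.
Strong reading: for every (e,m) with received(e,m), annotated(e,m) ∧ filed(e,m).
Restrictor pairs: (e1,m5) ✗  (e2,m2) ✓  (e2,m3) ✓  (e2,m4) ✓  (e2,m7) ✗  (e2,m8) ✓  (e3,m1) ✓  (e3,m4) ✓  (e3,m5) ✓  (e3,m7) ✓  (e4,m4) ✓  (e4,m9) ✓
Counterexamples (restrictor pairs failing the scope): 2.

2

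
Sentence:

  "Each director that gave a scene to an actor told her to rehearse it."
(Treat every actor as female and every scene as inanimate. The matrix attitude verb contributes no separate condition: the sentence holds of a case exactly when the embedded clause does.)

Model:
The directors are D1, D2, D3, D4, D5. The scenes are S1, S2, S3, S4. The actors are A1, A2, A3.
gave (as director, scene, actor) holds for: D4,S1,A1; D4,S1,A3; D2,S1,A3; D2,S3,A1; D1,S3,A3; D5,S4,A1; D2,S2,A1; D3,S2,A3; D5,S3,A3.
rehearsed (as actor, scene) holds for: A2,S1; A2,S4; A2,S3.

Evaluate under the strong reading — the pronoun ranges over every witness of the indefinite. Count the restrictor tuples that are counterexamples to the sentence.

"her" takes "an actor" as antecedent and "it" takes "a scene"; both are donkey pronouns co-varying with the restrictor.
Strong reading: for every (d,s,a) with gave(d,s,a), rehearsed(a,s).
Restrictor triples: (D1,S3,A3)→rehearsed(A3,S3) ✗  (D2,S1,A3)→rehearsed(A3,S1) ✗  (D2,S2,A1)→rehearsed(A1,S2) ✗  (D2,S3,A1)→rehearsed(A1,S3) ✗  (D3,S2,A3)→rehearsed(A3,S2) ✗  (D4,S1,A1)→rehearsed(A1,S1) ✗  (D4,S1,A3)→rehearsed(A3,S1) ✗  (D5,S3,A3)→rehearsed(A3,S3) ✗  (D5,S4,A1)→rehearsed(A1,S4) ✗
Counterexamples (restrictor triples failing the scope): 9.

9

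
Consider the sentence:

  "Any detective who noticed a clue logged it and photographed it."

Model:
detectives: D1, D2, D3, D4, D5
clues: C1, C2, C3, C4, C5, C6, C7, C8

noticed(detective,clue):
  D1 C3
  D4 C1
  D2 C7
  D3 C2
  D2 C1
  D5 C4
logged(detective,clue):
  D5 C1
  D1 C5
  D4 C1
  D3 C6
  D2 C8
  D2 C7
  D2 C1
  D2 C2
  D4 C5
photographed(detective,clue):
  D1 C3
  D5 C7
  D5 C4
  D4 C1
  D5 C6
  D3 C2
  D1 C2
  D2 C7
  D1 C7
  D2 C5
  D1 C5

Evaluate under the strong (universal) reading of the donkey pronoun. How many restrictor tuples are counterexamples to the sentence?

4

"it" takes "a clue" as antecedent — a donkey pronoun bound across the clause boundary.
Strong reading: for every (d,c) with noticed(d,c), logged(d,c) ∧ photographed(d,c).
Restrictor pairs: (D1,C3) ✗  (D2,C1) ✗  (D2,C7) ✓  (D3,C2) ✗  (D4,C1) ✓  (D5,C4) ✗
Counterexamples (restrictor pairs failing the scope): 4.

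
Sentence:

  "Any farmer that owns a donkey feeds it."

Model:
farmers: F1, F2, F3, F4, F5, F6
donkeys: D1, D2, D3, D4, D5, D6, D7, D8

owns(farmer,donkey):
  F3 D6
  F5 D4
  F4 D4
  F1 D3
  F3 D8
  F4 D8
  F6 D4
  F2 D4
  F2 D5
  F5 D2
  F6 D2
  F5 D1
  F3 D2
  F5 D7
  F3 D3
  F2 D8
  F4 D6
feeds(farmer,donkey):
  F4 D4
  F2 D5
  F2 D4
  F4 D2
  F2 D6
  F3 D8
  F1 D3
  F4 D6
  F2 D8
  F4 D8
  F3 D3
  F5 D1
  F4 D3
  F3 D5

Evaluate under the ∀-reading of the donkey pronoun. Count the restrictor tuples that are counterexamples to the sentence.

"it" takes "a donkey" as antecedent — a donkey pronoun bound across the clause boundary.
Strong reading: for every (f,d) with owns(f,d), feeds(f,d).
Restrictor pairs: (F1,D3) ✓  (F2,D4) ✓  (F2,D5) ✓  (F2,D8) ✓  (F3,D2) ✗  (F3,D3) ✓  (F3,D6) ✗  (F3,D8) ✓  (F4,D4) ✓  (F4,D6) ✓  (F4,D8) ✓  (F5,D1) ✓  (F5,D2) ✗  (F5,D4) ✗  (F5,D7) ✗  (F6,D2) ✗  (F6,D4) ✗
Counterexamples (restrictor pairs failing the scope): 7.

7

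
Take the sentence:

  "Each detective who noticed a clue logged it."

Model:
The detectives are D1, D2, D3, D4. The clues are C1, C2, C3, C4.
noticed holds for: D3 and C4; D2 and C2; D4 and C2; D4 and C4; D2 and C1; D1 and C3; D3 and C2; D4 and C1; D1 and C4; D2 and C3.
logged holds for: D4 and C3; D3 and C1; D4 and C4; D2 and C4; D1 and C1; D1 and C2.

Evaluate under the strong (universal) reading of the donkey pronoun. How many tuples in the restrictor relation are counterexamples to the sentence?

9

"it" takes "a clue" as antecedent — a donkey pronoun bound across the clause boundary.
Strong reading: for every (d,c) with noticed(d,c), logged(d,c).
Restrictor pairs: (D1,C3) ✗  (D1,C4) ✗  (D2,C1) ✗  (D2,C2) ✗  (D2,C3) ✗  (D3,C2) ✗  (D3,C4) ✗  (D4,C1) ✗  (D4,C2) ✗  (D4,C4) ✓
Counterexamples (restrictor pairs failing the scope): 9.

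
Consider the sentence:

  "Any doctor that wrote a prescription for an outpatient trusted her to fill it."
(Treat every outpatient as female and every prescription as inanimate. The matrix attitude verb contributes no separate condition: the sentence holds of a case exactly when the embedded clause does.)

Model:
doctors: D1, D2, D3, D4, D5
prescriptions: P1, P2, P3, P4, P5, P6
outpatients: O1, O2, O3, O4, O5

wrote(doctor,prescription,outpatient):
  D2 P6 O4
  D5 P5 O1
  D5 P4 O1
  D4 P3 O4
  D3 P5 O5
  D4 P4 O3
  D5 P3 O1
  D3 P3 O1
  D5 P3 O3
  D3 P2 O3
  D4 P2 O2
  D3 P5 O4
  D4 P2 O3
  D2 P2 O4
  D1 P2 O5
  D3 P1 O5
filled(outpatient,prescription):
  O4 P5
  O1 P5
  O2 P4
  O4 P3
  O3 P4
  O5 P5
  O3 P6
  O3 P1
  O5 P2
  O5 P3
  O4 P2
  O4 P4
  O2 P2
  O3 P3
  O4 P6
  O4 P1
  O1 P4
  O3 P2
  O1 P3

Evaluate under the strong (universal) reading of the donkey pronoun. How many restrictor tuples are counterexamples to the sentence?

"her" takes "an outpatient" as antecedent and "it" takes "a prescription"; both are donkey pronouns co-varying with the restrictor.
Strong reading: for every (d,p,o) with wrote(d,p,o), filled(o,p).
Restrictor triples: (D1,P2,O5)→filled(O5,P2) ✓  (D2,P2,O4)→filled(O4,P2) ✓  (D2,P6,O4)→filled(O4,P6) ✓  (D3,P1,O5)→filled(O5,P1) ✗  (D3,P2,O3)→filled(O3,P2) ✓  (D3,P3,O1)→filled(O1,P3) ✓  (D3,P5,O4)→filled(O4,P5) ✓  (D3,P5,O5)→filled(O5,P5) ✓  (D4,P2,O2)→filled(O2,P2) ✓  (D4,P2,O3)→filled(O3,P2) ✓  (D4,P3,O4)→filled(O4,P3) ✓  (D4,P4,O3)→filled(O3,P4) ✓  (D5,P3,O1)→filled(O1,P3) ✓  (D5,P3,O3)→filled(O3,P3) ✓  (D5,P4,O1)→filled(O1,P4) ✓  (D5,P5,O1)→filled(O1,P5) ✓
Counterexamples (restrictor triples failing the scope): 1.

1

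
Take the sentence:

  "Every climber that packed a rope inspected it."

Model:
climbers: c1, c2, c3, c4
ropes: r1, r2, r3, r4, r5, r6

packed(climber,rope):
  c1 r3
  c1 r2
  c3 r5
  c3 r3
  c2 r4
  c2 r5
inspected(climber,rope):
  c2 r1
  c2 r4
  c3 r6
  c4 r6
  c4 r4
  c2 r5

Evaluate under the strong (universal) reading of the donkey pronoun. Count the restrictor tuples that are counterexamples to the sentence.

"it" takes "a rope" as antecedent — a donkey pronoun bound across the clause boundary.
Strong reading: for every (c,r) with packed(c,r), inspected(c,r).
Restrictor pairs: (c1,r2) ✗  (c1,r3) ✗  (c2,r4) ✓  (c2,r5) ✓  (c3,r3) ✗  (c3,r5) ✗
Counterexamples (restrictor pairs failing the scope): 4.

4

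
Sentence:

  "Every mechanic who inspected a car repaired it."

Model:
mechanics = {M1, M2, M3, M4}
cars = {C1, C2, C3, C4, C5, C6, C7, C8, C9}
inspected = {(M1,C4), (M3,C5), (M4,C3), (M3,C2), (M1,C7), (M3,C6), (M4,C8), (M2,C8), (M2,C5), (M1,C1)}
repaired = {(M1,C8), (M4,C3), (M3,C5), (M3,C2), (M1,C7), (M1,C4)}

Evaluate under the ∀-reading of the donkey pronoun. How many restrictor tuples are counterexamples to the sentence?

"it" takes "a car" as antecedent — a donkey pronoun bound across the clause boundary.
Strong reading: for every (m,c) with inspected(m,c), repaired(m,c).
Restrictor pairs: (M1,C1) ✗  (M1,C4) ✓  (M1,C7) ✓  (M2,C5) ✗  (M2,C8) ✗  (M3,C2) ✓  (M3,C5) ✓  (M3,C6) ✗  (M4,C3) ✓  (M4,C8) ✗
Counterexamples (restrictor pairs failing the scope): 5.

5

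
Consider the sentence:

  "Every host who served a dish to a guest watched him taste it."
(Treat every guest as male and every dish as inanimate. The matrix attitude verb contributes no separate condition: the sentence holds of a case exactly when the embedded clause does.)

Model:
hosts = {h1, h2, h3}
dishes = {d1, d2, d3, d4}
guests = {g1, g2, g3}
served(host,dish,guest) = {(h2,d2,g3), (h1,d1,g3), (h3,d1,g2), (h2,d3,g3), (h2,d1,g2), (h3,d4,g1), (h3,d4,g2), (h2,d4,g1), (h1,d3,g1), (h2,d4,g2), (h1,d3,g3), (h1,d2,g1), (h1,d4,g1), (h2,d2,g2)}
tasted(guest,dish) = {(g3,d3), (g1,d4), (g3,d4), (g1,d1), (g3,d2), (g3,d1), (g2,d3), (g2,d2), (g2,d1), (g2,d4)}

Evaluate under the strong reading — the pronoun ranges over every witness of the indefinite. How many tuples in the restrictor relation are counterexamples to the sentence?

2

"him" takes "a guest" as antecedent and "it" takes "a dish"; both are donkey pronouns co-varying with the restrictor.
Strong reading: for every (h,d,g) with served(h,d,g), tasted(g,d).
Restrictor triples: (h1,d1,g3)→tasted(g3,d1) ✓  (h1,d2,g1)→tasted(g1,d2) ✗  (h1,d3,g1)→tasted(g1,d3) ✗  (h1,d3,g3)→tasted(g3,d3) ✓  (h1,d4,g1)→tasted(g1,d4) ✓  (h2,d1,g2)→tasted(g2,d1) ✓  (h2,d2,g2)→tasted(g2,d2) ✓  (h2,d2,g3)→tasted(g3,d2) ✓  (h2,d3,g3)→tasted(g3,d3) ✓  (h2,d4,g1)→tasted(g1,d4) ✓  (h2,d4,g2)→tasted(g2,d4) ✓  (h3,d1,g2)→tasted(g2,d1) ✓  (h3,d4,g1)→tasted(g1,d4) ✓  (h3,d4,g2)→tasted(g2,d4) ✓
Counterexamples (restrictor triples failing the scope): 2.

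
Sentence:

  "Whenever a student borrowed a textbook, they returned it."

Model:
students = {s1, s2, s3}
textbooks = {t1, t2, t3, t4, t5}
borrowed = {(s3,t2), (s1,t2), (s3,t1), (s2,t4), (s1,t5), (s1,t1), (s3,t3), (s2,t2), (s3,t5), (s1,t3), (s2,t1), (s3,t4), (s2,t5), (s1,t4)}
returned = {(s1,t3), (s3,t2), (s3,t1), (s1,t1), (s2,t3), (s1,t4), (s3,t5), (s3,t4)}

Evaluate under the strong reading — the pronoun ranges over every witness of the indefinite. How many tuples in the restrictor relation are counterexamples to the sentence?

7

"it" takes "a textbook" as antecedent — a donkey pronoun bound across the clause boundary.
Strong reading: for every (s,t) with borrowed(s,t), returned(s,t).
Restrictor pairs: (s1,t1) ✓  (s1,t2) ✗  (s1,t3) ✓  (s1,t4) ✓  (s1,t5) ✗  (s2,t1) ✗  (s2,t2) ✗  (s2,t4) ✗  (s2,t5) ✗  (s3,t1) ✓  (s3,t2) ✓  (s3,t3) ✗  (s3,t4) ✓  (s3,t5) ✓
Counterexamples (restrictor pairs failing the scope): 7.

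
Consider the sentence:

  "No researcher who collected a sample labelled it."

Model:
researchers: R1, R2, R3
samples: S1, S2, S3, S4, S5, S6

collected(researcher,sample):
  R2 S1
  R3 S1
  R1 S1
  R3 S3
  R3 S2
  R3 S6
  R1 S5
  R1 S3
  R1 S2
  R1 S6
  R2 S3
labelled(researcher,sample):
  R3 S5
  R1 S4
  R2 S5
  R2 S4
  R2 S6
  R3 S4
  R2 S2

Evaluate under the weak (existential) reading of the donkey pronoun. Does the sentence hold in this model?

"it" takes "a sample" as antecedent — a donkey pronoun bound across the clause boundary.
Truth condition: for no (r,s) with collected(r,s) does labelled(r,s) hold.
Restrictor pairs — does the scope hold? (R1,S1):fails  (R1,S2):fails  (R1,S3):fails  (R1,S5):fails  (R1,S6):fails  (R2,S1):fails  (R2,S3):fails  (R3,S1):fails  (R3,S2):fails  (R3,S3):fails  (R3,S6):fails
Scope holds for no restrictor pair, so the sentence is true.

True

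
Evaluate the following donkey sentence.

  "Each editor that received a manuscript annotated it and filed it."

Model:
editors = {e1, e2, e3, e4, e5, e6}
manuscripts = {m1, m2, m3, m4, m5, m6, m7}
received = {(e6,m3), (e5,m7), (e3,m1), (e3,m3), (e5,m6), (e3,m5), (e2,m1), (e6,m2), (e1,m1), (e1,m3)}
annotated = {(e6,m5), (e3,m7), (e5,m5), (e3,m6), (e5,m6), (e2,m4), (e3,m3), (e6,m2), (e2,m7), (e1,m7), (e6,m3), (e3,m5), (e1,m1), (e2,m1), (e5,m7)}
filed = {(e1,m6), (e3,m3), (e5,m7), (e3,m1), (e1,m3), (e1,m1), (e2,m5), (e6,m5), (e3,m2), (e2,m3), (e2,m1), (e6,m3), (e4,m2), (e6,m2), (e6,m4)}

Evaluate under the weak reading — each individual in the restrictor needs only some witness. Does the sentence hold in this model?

True

"it" takes "a manuscript" as antecedent — a donkey pronoun bound across the clause boundary.
Weak reading: every editor e with some received-manuscript has at least one received-manuscript m such that annotated(e,m) ∧ filed(e,m).
Per editor: e1:✓  e2:✓  e3:✓  e5:✓  e6:✓
Every editor in the restrictor has a witness.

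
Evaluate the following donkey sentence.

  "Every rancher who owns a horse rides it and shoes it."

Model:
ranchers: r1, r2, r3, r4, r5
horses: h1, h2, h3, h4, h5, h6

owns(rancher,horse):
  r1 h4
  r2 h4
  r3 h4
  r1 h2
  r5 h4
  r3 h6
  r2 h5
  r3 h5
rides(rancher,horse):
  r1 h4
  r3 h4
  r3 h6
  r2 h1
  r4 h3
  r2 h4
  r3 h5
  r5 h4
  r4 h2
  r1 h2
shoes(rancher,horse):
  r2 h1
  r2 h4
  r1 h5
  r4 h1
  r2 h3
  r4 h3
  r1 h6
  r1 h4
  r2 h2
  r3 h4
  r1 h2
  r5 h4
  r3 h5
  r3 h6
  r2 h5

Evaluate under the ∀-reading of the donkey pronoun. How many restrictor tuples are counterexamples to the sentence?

"it" takes "a horse" as antecedent — a donkey pronoun bound across the clause boundary.
Strong reading: for every (r,h) with owns(r,h), rides(r,h) ∧ shoes(r,h).
Restrictor pairs: (r1,h2) ✓  (r1,h4) ✓  (r2,h4) ✓  (r2,h5) ✗  (r3,h4) ✓  (r3,h5) ✓  (r3,h6) ✓  (r5,h4) ✓
Counterexamples (restrictor pairs failing the scope): 1.

1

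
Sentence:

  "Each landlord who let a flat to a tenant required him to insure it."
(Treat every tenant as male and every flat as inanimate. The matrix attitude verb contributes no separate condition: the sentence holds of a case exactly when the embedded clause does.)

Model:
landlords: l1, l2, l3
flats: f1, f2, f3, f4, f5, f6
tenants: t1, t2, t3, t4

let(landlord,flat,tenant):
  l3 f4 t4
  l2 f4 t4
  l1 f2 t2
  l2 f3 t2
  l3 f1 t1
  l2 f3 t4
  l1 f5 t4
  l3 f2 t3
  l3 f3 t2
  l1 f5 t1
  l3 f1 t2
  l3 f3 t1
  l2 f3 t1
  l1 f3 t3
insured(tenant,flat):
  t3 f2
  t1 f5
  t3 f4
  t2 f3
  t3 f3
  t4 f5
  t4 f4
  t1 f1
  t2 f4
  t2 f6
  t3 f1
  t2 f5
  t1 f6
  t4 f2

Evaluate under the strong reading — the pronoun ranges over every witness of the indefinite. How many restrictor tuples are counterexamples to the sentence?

5

"him" takes "a tenant" as antecedent and "it" takes "a flat"; both are donkey pronouns co-varying with the restrictor.
Strong reading: for every (l,f,t) with let(l,f,t), insured(t,f).
Restrictor triples: (l1,f2,t2)→insured(t2,f2) ✗  (l1,f3,t3)→insured(t3,f3) ✓  (l1,f5,t1)→insured(t1,f5) ✓  (l1,f5,t4)→insured(t4,f5) ✓  (l2,f3,t1)→insured(t1,f3) ✗  (l2,f3,t2)→insured(t2,f3) ✓  (l2,f3,t4)→insured(t4,f3) ✗  (l2,f4,t4)→insured(t4,f4) ✓  (l3,f1,t1)→insured(t1,f1) ✓  (l3,f1,t2)→insured(t2,f1) ✗  (l3,f2,t3)→insured(t3,f2) ✓  (l3,f3,t1)→insured(t1,f3) ✗  (l3,f3,t2)→insured(t2,f3) ✓  (l3,f4,t4)→insured(t4,f4) ✓
Counterexamples (restrictor triples failing the scope): 5.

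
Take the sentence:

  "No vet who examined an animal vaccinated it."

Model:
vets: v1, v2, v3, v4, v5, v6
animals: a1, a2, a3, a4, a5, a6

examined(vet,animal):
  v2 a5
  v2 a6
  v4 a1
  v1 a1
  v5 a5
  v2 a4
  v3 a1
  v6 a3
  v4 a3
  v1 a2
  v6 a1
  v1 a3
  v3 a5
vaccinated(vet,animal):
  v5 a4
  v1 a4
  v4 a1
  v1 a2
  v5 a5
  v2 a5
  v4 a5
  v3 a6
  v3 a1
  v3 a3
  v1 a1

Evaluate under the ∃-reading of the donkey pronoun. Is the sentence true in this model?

False

"it" takes "an animal" as antecedent — a donkey pronoun bound across the clause boundary.
Truth condition: for no (v,a) with examined(v,a) does vaccinated(v,a) hold.
Restrictor pairs — does the scope hold? (v1,a1):holds  (v1,a2):holds  (v1,a3):fails  (v2,a4):fails  (v2,a5):holds  (v2,a6):fails  (v3,a1):holds  (v3,a5):fails  (v4,a1):holds  (v4,a3):fails  (v5,a5):holds  (v6,a1):fails  (v6,a3):fails
Scope holds for 6 pair(s), so the sentence is false.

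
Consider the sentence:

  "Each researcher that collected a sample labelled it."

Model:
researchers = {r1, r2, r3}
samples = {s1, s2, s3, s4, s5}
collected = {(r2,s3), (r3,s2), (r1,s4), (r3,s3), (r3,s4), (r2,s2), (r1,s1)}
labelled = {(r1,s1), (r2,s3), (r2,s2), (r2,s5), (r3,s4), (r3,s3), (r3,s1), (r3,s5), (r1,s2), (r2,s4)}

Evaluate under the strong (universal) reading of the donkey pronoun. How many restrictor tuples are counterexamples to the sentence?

"it" takes "a sample" as antecedent — a donkey pronoun bound across the clause boundary.
Strong reading: for every (r,s) with collected(r,s), labelled(r,s).
Restrictor pairs: (r1,s1) ✓  (r1,s4) ✗  (r2,s2) ✓  (r2,s3) ✓  (r3,s2) ✗  (r3,s3) ✓  (r3,s4) ✓
Counterexamples (restrictor pairs failing the scope): 2.

2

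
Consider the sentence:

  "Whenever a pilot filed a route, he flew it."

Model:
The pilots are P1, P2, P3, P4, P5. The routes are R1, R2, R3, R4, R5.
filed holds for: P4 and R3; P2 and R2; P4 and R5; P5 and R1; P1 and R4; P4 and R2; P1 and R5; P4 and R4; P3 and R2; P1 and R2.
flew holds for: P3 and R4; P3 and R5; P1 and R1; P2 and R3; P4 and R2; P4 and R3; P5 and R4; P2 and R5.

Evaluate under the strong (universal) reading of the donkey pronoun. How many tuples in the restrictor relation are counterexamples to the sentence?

8

"it" takes "a route" as antecedent — a donkey pronoun bound across the clause boundary.
Strong reading: for every (p,r) with filed(p,r), flew(p,r).
Restrictor pairs: (P1,R2) ✗  (P1,R4) ✗  (P1,R5) ✗  (P2,R2) ✗  (P3,R2) ✗  (P4,R2) ✓  (P4,R3) ✓  (P4,R4) ✗  (P4,R5) ✗  (P5,R1) ✗
Counterexamples (restrictor pairs failing the scope): 8.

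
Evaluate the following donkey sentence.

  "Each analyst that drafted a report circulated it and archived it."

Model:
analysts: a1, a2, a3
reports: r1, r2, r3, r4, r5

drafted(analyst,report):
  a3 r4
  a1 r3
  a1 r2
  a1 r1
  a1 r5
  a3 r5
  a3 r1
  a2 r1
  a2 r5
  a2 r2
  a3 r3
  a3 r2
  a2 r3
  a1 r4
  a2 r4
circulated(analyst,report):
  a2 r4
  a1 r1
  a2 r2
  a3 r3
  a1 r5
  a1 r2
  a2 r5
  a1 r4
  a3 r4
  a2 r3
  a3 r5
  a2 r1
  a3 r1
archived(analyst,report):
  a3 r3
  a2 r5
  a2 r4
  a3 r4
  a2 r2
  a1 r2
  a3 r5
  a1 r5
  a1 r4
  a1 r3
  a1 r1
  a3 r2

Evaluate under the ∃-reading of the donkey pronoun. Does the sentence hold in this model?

True

"it" takes "a report" as antecedent — a donkey pronoun bound across the clause boundary.
Weak reading: every analyst a with some drafted-report has at least one drafted-report r such that circulated(a,r) ∧ archived(a,r).
Per analyst: a1:✓  a2:✓  a3:✓
Every analyst in the restrictor has a witness.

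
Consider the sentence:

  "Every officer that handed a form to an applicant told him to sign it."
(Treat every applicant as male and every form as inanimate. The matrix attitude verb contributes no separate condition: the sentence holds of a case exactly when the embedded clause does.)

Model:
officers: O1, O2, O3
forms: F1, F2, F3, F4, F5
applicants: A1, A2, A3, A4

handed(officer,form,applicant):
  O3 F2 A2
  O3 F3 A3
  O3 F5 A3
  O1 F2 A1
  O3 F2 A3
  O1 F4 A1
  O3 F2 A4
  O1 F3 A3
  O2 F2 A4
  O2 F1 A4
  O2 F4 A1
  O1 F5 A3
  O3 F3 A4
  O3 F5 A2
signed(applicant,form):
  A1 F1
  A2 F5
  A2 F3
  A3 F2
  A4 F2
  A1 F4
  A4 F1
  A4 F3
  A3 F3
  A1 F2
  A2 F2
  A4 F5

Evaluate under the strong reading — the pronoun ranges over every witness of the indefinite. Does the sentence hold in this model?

"him" takes "an applicant" as antecedent and "it" takes "a form"; both are donkey pronouns co-varying with the restrictor.
Strong reading: for every (o,f,a) with handed(o,f,a), signed(a,f).
Restrictor triples: (O1,F2,A1)→signed(A1,F2) ✓  (O1,F3,A3)→signed(A3,F3) ✓  (O1,F4,A1)→signed(A1,F4) ✓  (O1,F5,A3)→signed(A3,F5) ✗  (O2,F1,A4)→signed(A4,F1) ✓  (O2,F2,A4)→signed(A4,F2) ✓  (O2,F4,A1)→signed(A1,F4) ✓  (O3,F2,A2)→signed(A2,F2) ✓  (O3,F2,A3)→signed(A3,F2) ✓  (O3,F2,A4)→signed(A4,F2) ✓  (O3,F3,A3)→signed(A3,F3) ✓  (O3,F3,A4)→signed(A4,F3) ✓  (O3,F5,A2)→signed(A2,F5) ✓  (O3,F5,A3)→signed(A3,F5) ✗
Counterexample: (O1,F5,A3) — signed(A3,F5) does not hold.

False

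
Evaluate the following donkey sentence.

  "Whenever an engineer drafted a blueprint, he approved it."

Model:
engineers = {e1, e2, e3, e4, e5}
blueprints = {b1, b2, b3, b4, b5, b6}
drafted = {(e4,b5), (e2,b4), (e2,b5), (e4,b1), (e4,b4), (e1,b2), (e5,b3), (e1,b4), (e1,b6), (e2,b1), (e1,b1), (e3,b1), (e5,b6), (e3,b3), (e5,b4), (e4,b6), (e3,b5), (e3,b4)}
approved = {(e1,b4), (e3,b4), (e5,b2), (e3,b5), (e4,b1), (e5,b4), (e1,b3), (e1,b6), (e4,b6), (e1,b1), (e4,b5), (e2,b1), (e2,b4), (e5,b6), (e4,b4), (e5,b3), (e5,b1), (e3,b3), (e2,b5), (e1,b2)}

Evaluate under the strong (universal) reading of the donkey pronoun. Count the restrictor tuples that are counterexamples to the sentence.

1

"it" takes "a blueprint" as antecedent — a donkey pronoun bound across the clause boundary.
Strong reading: for every (e,b) with drafted(e,b), approved(e,b).
Restrictor pairs: (e1,b1) ✓  (e1,b2) ✓  (e1,b4) ✓  (e1,b6) ✓  (e2,b1) ✓  (e2,b4) ✓  (e2,b5) ✓  (e3,b1) ✗  (e3,b3) ✓  (e3,b4) ✓  (e3,b5) ✓  (e4,b1) ✓  (e4,b4) ✓  (e4,b5) ✓  (e4,b6) ✓  (e5,b3) ✓  (e5,b4) ✓  (e5,b6) ✓
Counterexamples (restrictor pairs failing the scope): 1.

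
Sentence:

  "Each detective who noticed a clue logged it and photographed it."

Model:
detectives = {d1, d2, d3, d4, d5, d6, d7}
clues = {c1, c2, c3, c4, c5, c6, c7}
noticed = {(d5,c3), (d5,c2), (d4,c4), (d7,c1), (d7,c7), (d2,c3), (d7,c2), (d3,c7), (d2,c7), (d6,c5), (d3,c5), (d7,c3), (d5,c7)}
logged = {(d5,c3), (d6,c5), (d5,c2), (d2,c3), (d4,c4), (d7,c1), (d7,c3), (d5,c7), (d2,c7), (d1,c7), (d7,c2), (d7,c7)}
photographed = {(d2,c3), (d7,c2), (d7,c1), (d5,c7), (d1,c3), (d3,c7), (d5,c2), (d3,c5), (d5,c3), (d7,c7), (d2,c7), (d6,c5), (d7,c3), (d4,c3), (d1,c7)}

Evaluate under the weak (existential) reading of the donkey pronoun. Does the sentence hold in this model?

"it" takes "a clue" as antecedent — a donkey pronoun bound across the clause boundary.
Weak reading: every detective d with some noticed-clue has at least one noticed-clue c such that logged(d,c) ∧ photographed(d,c).
Per detective: d2:✓  d3:✗  d4:✗  d5:✓  d6:✓  d7:✓
d3 has no witness among its noticed-clues.

False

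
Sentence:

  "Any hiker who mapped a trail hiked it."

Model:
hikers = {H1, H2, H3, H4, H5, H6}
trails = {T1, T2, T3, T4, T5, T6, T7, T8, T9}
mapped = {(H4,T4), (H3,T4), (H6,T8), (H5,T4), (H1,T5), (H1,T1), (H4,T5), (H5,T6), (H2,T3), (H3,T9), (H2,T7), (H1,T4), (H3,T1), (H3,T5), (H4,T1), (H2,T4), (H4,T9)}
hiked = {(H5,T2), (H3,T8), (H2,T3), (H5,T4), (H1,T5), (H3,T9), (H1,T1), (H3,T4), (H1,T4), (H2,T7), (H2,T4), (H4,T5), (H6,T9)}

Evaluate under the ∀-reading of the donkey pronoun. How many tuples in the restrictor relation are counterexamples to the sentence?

7

"it" takes "a trail" as antecedent — a donkey pronoun bound across the clause boundary.
Strong reading: for every (h,t) with mapped(h,t), hiked(h,t).
Restrictor pairs: (H1,T1) ✓  (H1,T4) ✓  (H1,T5) ✓  (H2,T3) ✓  (H2,T4) ✓  (H2,T7) ✓  (H3,T1) ✗  (H3,T4) ✓  (H3,T5) ✗  (H3,T9) ✓  (H4,T1) ✗  (H4,T4) ✗  (H4,T5) ✓  (H4,T9) ✗  (H5,T4) ✓  (H5,T6) ✗  (H6,T8) ✗
Counterexamples (restrictor pairs failing the scope): 7.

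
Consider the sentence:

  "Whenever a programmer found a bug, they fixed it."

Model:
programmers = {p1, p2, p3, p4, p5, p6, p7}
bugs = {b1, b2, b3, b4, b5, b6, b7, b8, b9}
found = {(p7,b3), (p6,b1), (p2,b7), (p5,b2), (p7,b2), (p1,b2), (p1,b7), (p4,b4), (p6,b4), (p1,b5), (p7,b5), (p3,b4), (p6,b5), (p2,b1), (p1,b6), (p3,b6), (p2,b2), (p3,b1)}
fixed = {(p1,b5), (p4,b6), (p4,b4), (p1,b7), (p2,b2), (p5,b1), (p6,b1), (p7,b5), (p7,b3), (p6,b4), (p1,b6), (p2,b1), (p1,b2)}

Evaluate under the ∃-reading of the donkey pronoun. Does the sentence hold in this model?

False

"it" takes "a bug" as antecedent — a donkey pronoun bound across the clause boundary.
Weak reading: every programmer p with some found-bug has at least one found-bug b such that fixed(p,b).
Per programmer: p1:✓  p2:✓  p3:✗  p4:✓  p5:✗  p6:✓  p7:✓
p3 has no witness among its found-bugs.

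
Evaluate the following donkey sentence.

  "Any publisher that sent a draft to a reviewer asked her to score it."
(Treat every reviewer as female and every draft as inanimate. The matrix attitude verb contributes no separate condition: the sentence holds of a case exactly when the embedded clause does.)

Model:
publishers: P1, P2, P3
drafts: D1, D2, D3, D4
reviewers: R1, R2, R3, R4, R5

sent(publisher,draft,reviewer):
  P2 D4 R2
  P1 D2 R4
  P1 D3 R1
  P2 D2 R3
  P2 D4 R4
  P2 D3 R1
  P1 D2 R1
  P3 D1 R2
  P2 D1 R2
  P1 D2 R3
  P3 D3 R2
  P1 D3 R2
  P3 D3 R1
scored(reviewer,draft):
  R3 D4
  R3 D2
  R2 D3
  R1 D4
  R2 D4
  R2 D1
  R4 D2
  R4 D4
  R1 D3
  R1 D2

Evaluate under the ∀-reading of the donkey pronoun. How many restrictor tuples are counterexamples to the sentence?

"her" takes "a reviewer" as antecedent and "it" takes "a draft"; both are donkey pronouns co-varying with the restrictor.
Strong reading: for every (p,d,r) with sent(p,d,r), scored(r,d).
Restrictor triples: (P1,D2,R1)→scored(R1,D2) ✓  (P1,D2,R3)→scored(R3,D2) ✓  (P1,D2,R4)→scored(R4,D2) ✓  (P1,D3,R1)→scored(R1,D3) ✓  (P1,D3,R2)→scored(R2,D3) ✓  (P2,D1,R2)→scored(R2,D1) ✓  (P2,D2,R3)→scored(R3,D2) ✓  (P2,D3,R1)→scored(R1,D3) ✓  (P2,D4,R2)→scored(R2,D4) ✓  (P2,D4,R4)→scored(R4,D4) ✓  (P3,D1,R2)→scored(R2,D1) ✓  (P3,D3,R1)→scored(R1,D3) ✓  (P3,D3,R2)→scored(R2,D3) ✓
Counterexamples (restrictor triples failing the scope): 0.

0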